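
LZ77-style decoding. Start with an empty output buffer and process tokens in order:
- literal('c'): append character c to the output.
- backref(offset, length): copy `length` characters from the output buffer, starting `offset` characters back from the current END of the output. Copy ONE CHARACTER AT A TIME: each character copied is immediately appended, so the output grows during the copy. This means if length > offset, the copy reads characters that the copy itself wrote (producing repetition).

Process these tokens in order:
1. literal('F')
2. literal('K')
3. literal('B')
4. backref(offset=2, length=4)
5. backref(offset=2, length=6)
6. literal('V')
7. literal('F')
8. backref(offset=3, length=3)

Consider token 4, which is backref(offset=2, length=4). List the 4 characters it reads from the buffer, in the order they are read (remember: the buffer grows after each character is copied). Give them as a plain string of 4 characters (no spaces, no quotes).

Token 1: literal('F'). Output: "F"
Token 2: literal('K'). Output: "FK"
Token 3: literal('B'). Output: "FKB"
Token 4: backref(off=2, len=4). Buffer before: "FKB" (len 3)
  byte 1: read out[1]='K', append. Buffer now: "FKBK"
  byte 2: read out[2]='B', append. Buffer now: "FKBKB"
  byte 3: read out[3]='K', append. Buffer now: "FKBKBK"
  byte 4: read out[4]='B', append. Buffer now: "FKBKBKB"

Answer: KBKB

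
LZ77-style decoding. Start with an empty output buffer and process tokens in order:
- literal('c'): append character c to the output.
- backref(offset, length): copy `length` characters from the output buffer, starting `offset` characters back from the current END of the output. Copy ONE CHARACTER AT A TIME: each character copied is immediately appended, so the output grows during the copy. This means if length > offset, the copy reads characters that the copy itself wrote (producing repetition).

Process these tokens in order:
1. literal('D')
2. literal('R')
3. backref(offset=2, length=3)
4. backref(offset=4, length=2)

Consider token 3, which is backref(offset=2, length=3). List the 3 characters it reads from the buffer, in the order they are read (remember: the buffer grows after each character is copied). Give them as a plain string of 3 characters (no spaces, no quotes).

Answer: DRD

Derivation:
Token 1: literal('D'). Output: "D"
Token 2: literal('R'). Output: "DR"
Token 3: backref(off=2, len=3). Buffer before: "DR" (len 2)
  byte 1: read out[0]='D', append. Buffer now: "DRD"
  byte 2: read out[1]='R', append. Buffer now: "DRDR"
  byte 3: read out[2]='D', append. Buffer now: "DRDRD"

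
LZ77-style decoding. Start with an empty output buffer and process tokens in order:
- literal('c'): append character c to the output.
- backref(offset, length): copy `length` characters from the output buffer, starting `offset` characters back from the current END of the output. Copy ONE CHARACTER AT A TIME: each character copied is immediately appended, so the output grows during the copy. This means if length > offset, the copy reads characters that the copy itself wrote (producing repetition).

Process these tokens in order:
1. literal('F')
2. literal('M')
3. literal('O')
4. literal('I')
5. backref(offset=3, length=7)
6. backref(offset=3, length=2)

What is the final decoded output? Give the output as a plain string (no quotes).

Token 1: literal('F'). Output: "F"
Token 2: literal('M'). Output: "FM"
Token 3: literal('O'). Output: "FMO"
Token 4: literal('I'). Output: "FMOI"
Token 5: backref(off=3, len=7) (overlapping!). Copied 'MOIMOIM' from pos 1. Output: "FMOIMOIMOIM"
Token 6: backref(off=3, len=2). Copied 'OI' from pos 8. Output: "FMOIMOIMOIMOI"

Answer: FMOIMOIMOIMOI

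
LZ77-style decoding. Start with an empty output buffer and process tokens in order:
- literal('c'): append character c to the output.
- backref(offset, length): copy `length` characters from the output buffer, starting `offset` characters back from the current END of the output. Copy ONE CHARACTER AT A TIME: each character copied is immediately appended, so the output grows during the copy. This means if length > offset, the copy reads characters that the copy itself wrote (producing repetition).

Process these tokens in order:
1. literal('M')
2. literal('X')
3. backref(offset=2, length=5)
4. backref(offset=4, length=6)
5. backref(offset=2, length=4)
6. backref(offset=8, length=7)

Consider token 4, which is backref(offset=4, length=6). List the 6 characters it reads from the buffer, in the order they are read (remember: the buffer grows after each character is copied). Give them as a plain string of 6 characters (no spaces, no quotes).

Answer: XMXMXM

Derivation:
Token 1: literal('M'). Output: "M"
Token 2: literal('X'). Output: "MX"
Token 3: backref(off=2, len=5) (overlapping!). Copied 'MXMXM' from pos 0. Output: "MXMXMXM"
Token 4: backref(off=4, len=6). Buffer before: "MXMXMXM" (len 7)
  byte 1: read out[3]='X', append. Buffer now: "MXMXMXMX"
  byte 2: read out[4]='M', append. Buffer now: "MXMXMXMXM"
  byte 3: read out[5]='X', append. Buffer now: "MXMXMXMXMX"
  byte 4: read out[6]='M', append. Buffer now: "MXMXMXMXMXM"
  byte 5: read out[7]='X', append. Buffer now: "MXMXMXMXMXMX"
  byte 6: read out[8]='M', append. Buffer now: "MXMXMXMXMXMXM"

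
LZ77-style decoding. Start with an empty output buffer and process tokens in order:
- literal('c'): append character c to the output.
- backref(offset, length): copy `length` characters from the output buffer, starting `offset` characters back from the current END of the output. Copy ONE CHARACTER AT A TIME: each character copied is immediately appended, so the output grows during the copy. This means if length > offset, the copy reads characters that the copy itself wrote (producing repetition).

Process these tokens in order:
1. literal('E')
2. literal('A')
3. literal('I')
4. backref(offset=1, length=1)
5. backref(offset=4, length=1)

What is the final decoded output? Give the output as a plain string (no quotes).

Token 1: literal('E'). Output: "E"
Token 2: literal('A'). Output: "EA"
Token 3: literal('I'). Output: "EAI"
Token 4: backref(off=1, len=1). Copied 'I' from pos 2. Output: "EAII"
Token 5: backref(off=4, len=1). Copied 'E' from pos 0. Output: "EAIIE"

Answer: EAIIE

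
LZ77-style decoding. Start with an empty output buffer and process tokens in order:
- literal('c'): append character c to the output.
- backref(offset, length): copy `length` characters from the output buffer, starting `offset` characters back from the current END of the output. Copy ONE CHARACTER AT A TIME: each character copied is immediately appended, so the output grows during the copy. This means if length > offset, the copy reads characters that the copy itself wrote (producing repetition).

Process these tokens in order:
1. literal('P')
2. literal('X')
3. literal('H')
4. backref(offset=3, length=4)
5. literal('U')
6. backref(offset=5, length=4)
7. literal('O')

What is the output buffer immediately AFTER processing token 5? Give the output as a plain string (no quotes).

Answer: PXHPXHPU

Derivation:
Token 1: literal('P'). Output: "P"
Token 2: literal('X'). Output: "PX"
Token 3: literal('H'). Output: "PXH"
Token 4: backref(off=3, len=4) (overlapping!). Copied 'PXHP' from pos 0. Output: "PXHPXHP"
Token 5: literal('U'). Output: "PXHPXHPU"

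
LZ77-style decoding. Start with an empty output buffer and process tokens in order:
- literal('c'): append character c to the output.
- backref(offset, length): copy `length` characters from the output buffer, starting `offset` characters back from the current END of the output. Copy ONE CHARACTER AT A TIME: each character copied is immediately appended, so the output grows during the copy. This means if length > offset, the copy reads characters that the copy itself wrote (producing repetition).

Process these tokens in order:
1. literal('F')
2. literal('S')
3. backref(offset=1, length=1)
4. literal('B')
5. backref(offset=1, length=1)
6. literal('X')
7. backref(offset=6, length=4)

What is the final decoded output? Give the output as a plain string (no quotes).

Answer: FSSBBXFSSB

Derivation:
Token 1: literal('F'). Output: "F"
Token 2: literal('S'). Output: "FS"
Token 3: backref(off=1, len=1). Copied 'S' from pos 1. Output: "FSS"
Token 4: literal('B'). Output: "FSSB"
Token 5: backref(off=1, len=1). Copied 'B' from pos 3. Output: "FSSBB"
Token 6: literal('X'). Output: "FSSBBX"
Token 7: backref(off=6, len=4). Copied 'FSSB' from pos 0. Output: "FSSBBXFSSB"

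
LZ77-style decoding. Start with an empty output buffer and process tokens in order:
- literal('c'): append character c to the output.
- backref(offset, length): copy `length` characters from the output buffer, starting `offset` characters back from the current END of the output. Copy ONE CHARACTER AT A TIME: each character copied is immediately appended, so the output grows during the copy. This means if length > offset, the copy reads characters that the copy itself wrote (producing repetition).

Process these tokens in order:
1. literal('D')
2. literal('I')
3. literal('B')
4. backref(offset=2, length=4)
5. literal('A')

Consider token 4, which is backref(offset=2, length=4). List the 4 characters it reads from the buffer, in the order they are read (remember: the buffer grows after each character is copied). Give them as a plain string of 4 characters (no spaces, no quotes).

Token 1: literal('D'). Output: "D"
Token 2: literal('I'). Output: "DI"
Token 3: literal('B'). Output: "DIB"
Token 4: backref(off=2, len=4). Buffer before: "DIB" (len 3)
  byte 1: read out[1]='I', append. Buffer now: "DIBI"
  byte 2: read out[2]='B', append. Buffer now: "DIBIB"
  byte 3: read out[3]='I', append. Buffer now: "DIBIBI"
  byte 4: read out[4]='B', append. Buffer now: "DIBIBIB"

Answer: IBIB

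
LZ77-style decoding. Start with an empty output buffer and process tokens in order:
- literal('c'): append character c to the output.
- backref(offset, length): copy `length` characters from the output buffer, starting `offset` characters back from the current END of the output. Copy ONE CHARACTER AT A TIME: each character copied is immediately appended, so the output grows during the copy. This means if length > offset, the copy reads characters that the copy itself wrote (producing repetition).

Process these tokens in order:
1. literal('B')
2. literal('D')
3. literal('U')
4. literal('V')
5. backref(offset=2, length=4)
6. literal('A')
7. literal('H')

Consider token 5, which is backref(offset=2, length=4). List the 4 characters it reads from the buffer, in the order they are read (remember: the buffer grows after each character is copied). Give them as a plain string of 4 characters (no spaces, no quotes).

Token 1: literal('B'). Output: "B"
Token 2: literal('D'). Output: "BD"
Token 3: literal('U'). Output: "BDU"
Token 4: literal('V'). Output: "BDUV"
Token 5: backref(off=2, len=4). Buffer before: "BDUV" (len 4)
  byte 1: read out[2]='U', append. Buffer now: "BDUVU"
  byte 2: read out[3]='V', append. Buffer now: "BDUVUV"
  byte 3: read out[4]='U', append. Buffer now: "BDUVUVU"
  byte 4: read out[5]='V', append. Buffer now: "BDUVUVUV"

Answer: UVUV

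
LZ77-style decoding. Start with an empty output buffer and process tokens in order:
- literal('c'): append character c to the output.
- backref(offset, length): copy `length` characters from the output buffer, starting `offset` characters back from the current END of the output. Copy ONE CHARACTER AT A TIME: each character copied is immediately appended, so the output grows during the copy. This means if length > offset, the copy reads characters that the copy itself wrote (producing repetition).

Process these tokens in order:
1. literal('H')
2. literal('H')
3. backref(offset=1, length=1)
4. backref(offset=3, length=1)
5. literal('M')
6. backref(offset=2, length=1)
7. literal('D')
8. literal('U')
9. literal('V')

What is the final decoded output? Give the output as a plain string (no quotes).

Token 1: literal('H'). Output: "H"
Token 2: literal('H'). Output: "HH"
Token 3: backref(off=1, len=1). Copied 'H' from pos 1. Output: "HHH"
Token 4: backref(off=3, len=1). Copied 'H' from pos 0. Output: "HHHH"
Token 5: literal('M'). Output: "HHHHM"
Token 6: backref(off=2, len=1). Copied 'H' from pos 3. Output: "HHHHMH"
Token 7: literal('D'). Output: "HHHHMHD"
Token 8: literal('U'). Output: "HHHHMHDU"
Token 9: literal('V'). Output: "HHHHMHDUV"

Answer: HHHHMHDUV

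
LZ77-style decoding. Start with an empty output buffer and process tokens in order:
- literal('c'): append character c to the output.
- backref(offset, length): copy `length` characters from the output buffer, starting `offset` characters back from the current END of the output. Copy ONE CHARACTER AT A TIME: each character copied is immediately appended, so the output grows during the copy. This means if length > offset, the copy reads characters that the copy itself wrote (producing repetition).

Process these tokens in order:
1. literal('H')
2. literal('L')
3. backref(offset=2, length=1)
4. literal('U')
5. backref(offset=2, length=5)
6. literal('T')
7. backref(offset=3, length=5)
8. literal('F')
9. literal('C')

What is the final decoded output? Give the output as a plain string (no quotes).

Token 1: literal('H'). Output: "H"
Token 2: literal('L'). Output: "HL"
Token 3: backref(off=2, len=1). Copied 'H' from pos 0. Output: "HLH"
Token 4: literal('U'). Output: "HLHU"
Token 5: backref(off=2, len=5) (overlapping!). Copied 'HUHUH' from pos 2. Output: "HLHUHUHUH"
Token 6: literal('T'). Output: "HLHUHUHUHT"
Token 7: backref(off=3, len=5) (overlapping!). Copied 'UHTUH' from pos 7. Output: "HLHUHUHUHTUHTUH"
Token 8: literal('F'). Output: "HLHUHUHUHTUHTUHF"
Token 9: literal('C'). Output: "HLHUHUHUHTUHTUHFC"

Answer: HLHUHUHUHTUHTUHFC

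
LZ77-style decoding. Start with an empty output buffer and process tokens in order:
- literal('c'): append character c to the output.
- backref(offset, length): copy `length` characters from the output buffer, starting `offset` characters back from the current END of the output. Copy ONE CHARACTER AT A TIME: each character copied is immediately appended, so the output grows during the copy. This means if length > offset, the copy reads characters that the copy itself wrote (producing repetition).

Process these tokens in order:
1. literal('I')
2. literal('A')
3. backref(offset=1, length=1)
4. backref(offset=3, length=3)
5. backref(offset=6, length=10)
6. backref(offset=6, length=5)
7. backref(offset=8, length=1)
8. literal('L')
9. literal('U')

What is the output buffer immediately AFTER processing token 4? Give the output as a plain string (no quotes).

Token 1: literal('I'). Output: "I"
Token 2: literal('A'). Output: "IA"
Token 3: backref(off=1, len=1). Copied 'A' from pos 1. Output: "IAA"
Token 4: backref(off=3, len=3). Copied 'IAA' from pos 0. Output: "IAAIAA"

Answer: IAAIAA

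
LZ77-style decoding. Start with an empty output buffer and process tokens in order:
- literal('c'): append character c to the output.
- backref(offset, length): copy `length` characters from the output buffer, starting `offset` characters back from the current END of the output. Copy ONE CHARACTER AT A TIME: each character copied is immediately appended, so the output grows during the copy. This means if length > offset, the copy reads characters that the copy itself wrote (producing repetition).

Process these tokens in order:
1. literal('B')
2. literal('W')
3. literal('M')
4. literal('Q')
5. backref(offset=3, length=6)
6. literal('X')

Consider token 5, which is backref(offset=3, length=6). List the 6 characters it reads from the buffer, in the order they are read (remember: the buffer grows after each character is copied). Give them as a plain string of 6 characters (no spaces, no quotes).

Token 1: literal('B'). Output: "B"
Token 2: literal('W'). Output: "BW"
Token 3: literal('M'). Output: "BWM"
Token 4: literal('Q'). Output: "BWMQ"
Token 5: backref(off=3, len=6). Buffer before: "BWMQ" (len 4)
  byte 1: read out[1]='W', append. Buffer now: "BWMQW"
  byte 2: read out[2]='M', append. Buffer now: "BWMQWM"
  byte 3: read out[3]='Q', append. Buffer now: "BWMQWMQ"
  byte 4: read out[4]='W', append. Buffer now: "BWMQWMQW"
  byte 5: read out[5]='M', append. Buffer now: "BWMQWMQWM"
  byte 6: read out[6]='Q', append. Buffer now: "BWMQWMQWMQ"

Answer: WMQWMQ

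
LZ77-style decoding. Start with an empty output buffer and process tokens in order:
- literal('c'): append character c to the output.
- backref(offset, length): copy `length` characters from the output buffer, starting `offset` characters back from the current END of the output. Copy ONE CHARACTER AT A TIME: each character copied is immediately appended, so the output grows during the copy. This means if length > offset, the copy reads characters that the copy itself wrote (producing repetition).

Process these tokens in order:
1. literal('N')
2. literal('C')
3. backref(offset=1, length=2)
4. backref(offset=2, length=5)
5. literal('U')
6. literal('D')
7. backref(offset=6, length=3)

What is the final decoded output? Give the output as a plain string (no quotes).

Token 1: literal('N'). Output: "N"
Token 2: literal('C'). Output: "NC"
Token 3: backref(off=1, len=2) (overlapping!). Copied 'CC' from pos 1. Output: "NCCC"
Token 4: backref(off=2, len=5) (overlapping!). Copied 'CCCCC' from pos 2. Output: "NCCCCCCCC"
Token 5: literal('U'). Output: "NCCCCCCCCU"
Token 6: literal('D'). Output: "NCCCCCCCCUD"
Token 7: backref(off=6, len=3). Copied 'CCC' from pos 5. Output: "NCCCCCCCCUDCCC"

Answer: NCCCCCCCCUDCCC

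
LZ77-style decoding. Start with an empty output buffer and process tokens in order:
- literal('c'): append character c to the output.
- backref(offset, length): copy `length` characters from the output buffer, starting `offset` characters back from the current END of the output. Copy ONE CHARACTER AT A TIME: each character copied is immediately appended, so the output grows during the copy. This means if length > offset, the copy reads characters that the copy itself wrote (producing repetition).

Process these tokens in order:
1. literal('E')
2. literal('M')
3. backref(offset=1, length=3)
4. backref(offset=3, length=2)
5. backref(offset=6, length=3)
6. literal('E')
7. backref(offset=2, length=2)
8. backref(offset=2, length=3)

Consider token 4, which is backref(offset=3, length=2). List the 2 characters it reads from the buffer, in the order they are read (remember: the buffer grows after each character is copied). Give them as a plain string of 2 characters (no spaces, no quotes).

Answer: MM

Derivation:
Token 1: literal('E'). Output: "E"
Token 2: literal('M'). Output: "EM"
Token 3: backref(off=1, len=3) (overlapping!). Copied 'MMM' from pos 1. Output: "EMMMM"
Token 4: backref(off=3, len=2). Buffer before: "EMMMM" (len 5)
  byte 1: read out[2]='M', append. Buffer now: "EMMMMM"
  byte 2: read out[3]='M', append. Buffer now: "EMMMMMM"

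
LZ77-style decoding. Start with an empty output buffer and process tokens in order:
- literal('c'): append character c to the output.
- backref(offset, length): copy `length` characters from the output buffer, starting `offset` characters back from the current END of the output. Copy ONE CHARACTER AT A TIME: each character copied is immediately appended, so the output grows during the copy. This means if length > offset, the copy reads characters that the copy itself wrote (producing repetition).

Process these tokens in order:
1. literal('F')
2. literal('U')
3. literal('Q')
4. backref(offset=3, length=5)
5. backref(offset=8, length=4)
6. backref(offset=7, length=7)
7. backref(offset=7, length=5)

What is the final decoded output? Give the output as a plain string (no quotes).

Answer: FUQFUQFUFUQFQFUFUQFQFUFU

Derivation:
Token 1: literal('F'). Output: "F"
Token 2: literal('U'). Output: "FU"
Token 3: literal('Q'). Output: "FUQ"
Token 4: backref(off=3, len=5) (overlapping!). Copied 'FUQFU' from pos 0. Output: "FUQFUQFU"
Token 5: backref(off=8, len=4). Copied 'FUQF' from pos 0. Output: "FUQFUQFUFUQF"
Token 6: backref(off=7, len=7). Copied 'QFUFUQF' from pos 5. Output: "FUQFUQFUFUQFQFUFUQF"
Token 7: backref(off=7, len=5). Copied 'QFUFU' from pos 12. Output: "FUQFUQFUFUQFQFUFUQFQFUFU"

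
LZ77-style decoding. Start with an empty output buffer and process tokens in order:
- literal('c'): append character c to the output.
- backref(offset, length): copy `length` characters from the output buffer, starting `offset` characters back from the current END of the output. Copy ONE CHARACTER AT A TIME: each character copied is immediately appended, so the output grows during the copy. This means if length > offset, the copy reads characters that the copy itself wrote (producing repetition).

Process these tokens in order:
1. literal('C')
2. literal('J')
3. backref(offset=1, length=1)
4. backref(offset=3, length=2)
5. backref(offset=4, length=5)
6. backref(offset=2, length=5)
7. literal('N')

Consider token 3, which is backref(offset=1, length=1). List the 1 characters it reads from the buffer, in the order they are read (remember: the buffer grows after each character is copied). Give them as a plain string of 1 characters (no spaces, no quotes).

Token 1: literal('C'). Output: "C"
Token 2: literal('J'). Output: "CJ"
Token 3: backref(off=1, len=1). Buffer before: "CJ" (len 2)
  byte 1: read out[1]='J', append. Buffer now: "CJJ"

Answer: J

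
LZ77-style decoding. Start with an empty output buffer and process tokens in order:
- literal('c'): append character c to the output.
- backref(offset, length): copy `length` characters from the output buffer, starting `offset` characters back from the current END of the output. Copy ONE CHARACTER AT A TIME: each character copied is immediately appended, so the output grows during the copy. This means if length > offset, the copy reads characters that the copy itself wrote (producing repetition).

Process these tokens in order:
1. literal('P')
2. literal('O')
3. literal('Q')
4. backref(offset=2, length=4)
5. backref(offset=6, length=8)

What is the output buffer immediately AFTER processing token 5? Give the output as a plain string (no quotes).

Answer: POQOQOQOQOQOQOQ

Derivation:
Token 1: literal('P'). Output: "P"
Token 2: literal('O'). Output: "PO"
Token 3: literal('Q'). Output: "POQ"
Token 4: backref(off=2, len=4) (overlapping!). Copied 'OQOQ' from pos 1. Output: "POQOQOQ"
Token 5: backref(off=6, len=8) (overlapping!). Copied 'OQOQOQOQ' from pos 1. Output: "POQOQOQOQOQOQOQ"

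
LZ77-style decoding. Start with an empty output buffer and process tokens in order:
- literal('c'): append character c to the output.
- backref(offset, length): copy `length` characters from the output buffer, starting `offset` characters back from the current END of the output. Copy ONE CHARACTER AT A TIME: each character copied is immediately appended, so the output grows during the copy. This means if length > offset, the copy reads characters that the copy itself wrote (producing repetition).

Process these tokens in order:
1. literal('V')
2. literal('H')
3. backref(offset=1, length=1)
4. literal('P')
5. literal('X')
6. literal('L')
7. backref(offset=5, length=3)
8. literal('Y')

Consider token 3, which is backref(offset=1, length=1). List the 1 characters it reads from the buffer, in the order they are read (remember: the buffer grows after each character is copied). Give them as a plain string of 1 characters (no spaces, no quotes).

Answer: H

Derivation:
Token 1: literal('V'). Output: "V"
Token 2: literal('H'). Output: "VH"
Token 3: backref(off=1, len=1). Buffer before: "VH" (len 2)
  byte 1: read out[1]='H', append. Buffer now: "VHH"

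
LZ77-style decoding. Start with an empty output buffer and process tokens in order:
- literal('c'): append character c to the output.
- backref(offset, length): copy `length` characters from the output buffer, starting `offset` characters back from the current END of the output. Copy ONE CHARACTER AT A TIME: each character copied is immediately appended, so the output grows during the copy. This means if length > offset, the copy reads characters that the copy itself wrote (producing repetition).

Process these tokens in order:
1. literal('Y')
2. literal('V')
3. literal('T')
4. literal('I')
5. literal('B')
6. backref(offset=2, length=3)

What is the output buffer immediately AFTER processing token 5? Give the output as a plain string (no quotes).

Token 1: literal('Y'). Output: "Y"
Token 2: literal('V'). Output: "YV"
Token 3: literal('T'). Output: "YVT"
Token 4: literal('I'). Output: "YVTI"
Token 5: literal('B'). Output: "YVTIB"

Answer: YVTIB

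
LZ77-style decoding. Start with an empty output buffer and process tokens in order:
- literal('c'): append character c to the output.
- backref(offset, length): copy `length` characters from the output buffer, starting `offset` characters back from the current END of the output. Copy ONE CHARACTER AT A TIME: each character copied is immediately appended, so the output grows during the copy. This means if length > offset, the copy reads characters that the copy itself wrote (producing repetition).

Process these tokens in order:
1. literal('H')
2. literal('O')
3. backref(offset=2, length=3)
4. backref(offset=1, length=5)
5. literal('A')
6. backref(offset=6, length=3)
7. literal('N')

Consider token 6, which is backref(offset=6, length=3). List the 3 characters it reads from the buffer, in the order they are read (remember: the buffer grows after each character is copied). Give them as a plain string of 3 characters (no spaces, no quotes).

Answer: HHH

Derivation:
Token 1: literal('H'). Output: "H"
Token 2: literal('O'). Output: "HO"
Token 3: backref(off=2, len=3) (overlapping!). Copied 'HOH' from pos 0. Output: "HOHOH"
Token 4: backref(off=1, len=5) (overlapping!). Copied 'HHHHH' from pos 4. Output: "HOHOHHHHHH"
Token 5: literal('A'). Output: "HOHOHHHHHHA"
Token 6: backref(off=6, len=3). Buffer before: "HOHOHHHHHHA" (len 11)
  byte 1: read out[5]='H', append. Buffer now: "HOHOHHHHHHAH"
  byte 2: read out[6]='H', append. Buffer now: "HOHOHHHHHHAHH"
  byte 3: read out[7]='H', append. Buffer now: "HOHOHHHHHHAHHH"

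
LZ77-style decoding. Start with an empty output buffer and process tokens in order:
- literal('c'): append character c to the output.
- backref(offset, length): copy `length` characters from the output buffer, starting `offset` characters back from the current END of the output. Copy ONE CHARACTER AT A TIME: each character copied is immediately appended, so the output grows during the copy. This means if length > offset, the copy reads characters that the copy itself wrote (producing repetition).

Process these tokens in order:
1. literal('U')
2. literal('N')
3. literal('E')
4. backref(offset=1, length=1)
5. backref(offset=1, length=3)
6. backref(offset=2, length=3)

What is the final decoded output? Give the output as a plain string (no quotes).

Answer: UNEEEEEEEE

Derivation:
Token 1: literal('U'). Output: "U"
Token 2: literal('N'). Output: "UN"
Token 3: literal('E'). Output: "UNE"
Token 4: backref(off=1, len=1). Copied 'E' from pos 2. Output: "UNEE"
Token 5: backref(off=1, len=3) (overlapping!). Copied 'EEE' from pos 3. Output: "UNEEEEE"
Token 6: backref(off=2, len=3) (overlapping!). Copied 'EEE' from pos 5. Output: "UNEEEEEEEE"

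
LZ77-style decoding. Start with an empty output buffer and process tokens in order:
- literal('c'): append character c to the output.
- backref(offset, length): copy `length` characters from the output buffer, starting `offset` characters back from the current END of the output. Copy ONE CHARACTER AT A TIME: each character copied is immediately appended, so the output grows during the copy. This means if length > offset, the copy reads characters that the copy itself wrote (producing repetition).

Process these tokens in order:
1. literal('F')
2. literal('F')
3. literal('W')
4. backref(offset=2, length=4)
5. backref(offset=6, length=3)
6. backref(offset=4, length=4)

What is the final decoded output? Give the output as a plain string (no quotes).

Answer: FFWFWFWFWFWFWF

Derivation:
Token 1: literal('F'). Output: "F"
Token 2: literal('F'). Output: "FF"
Token 3: literal('W'). Output: "FFW"
Token 4: backref(off=2, len=4) (overlapping!). Copied 'FWFW' from pos 1. Output: "FFWFWFW"
Token 5: backref(off=6, len=3). Copied 'FWF' from pos 1. Output: "FFWFWFWFWF"
Token 6: backref(off=4, len=4). Copied 'WFWF' from pos 6. Output: "FFWFWFWFWFWFWF"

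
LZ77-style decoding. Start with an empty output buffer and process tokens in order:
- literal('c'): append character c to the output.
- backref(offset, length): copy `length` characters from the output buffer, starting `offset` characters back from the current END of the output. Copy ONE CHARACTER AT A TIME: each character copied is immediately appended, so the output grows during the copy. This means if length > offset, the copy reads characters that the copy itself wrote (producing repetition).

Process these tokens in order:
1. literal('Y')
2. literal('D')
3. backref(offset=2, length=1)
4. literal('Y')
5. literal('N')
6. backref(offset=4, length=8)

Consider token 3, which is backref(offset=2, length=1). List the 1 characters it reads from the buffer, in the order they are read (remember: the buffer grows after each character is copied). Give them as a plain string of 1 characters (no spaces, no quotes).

Token 1: literal('Y'). Output: "Y"
Token 2: literal('D'). Output: "YD"
Token 3: backref(off=2, len=1). Buffer before: "YD" (len 2)
  byte 1: read out[0]='Y', append. Buffer now: "YDY"

Answer: Y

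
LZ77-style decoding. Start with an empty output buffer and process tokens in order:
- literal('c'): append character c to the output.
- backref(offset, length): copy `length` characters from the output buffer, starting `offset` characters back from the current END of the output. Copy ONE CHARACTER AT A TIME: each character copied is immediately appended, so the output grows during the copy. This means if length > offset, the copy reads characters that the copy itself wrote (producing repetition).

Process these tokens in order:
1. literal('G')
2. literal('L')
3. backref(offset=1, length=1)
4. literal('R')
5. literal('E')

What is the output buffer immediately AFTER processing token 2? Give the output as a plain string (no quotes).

Token 1: literal('G'). Output: "G"
Token 2: literal('L'). Output: "GL"

Answer: GL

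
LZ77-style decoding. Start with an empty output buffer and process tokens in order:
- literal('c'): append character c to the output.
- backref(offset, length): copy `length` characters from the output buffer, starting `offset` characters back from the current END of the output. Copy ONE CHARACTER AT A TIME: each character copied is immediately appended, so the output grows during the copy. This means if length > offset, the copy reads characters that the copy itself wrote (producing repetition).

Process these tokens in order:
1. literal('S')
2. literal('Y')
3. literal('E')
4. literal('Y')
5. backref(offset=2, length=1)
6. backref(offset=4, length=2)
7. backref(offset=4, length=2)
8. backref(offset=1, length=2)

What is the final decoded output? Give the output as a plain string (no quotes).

Answer: SYEYEYEYEEE

Derivation:
Token 1: literal('S'). Output: "S"
Token 2: literal('Y'). Output: "SY"
Token 3: literal('E'). Output: "SYE"
Token 4: literal('Y'). Output: "SYEY"
Token 5: backref(off=2, len=1). Copied 'E' from pos 2. Output: "SYEYE"
Token 6: backref(off=4, len=2). Copied 'YE' from pos 1. Output: "SYEYEYE"
Token 7: backref(off=4, len=2). Copied 'YE' from pos 3. Output: "SYEYEYEYE"
Token 8: backref(off=1, len=2) (overlapping!). Copied 'EE' from pos 8. Output: "SYEYEYEYEEE"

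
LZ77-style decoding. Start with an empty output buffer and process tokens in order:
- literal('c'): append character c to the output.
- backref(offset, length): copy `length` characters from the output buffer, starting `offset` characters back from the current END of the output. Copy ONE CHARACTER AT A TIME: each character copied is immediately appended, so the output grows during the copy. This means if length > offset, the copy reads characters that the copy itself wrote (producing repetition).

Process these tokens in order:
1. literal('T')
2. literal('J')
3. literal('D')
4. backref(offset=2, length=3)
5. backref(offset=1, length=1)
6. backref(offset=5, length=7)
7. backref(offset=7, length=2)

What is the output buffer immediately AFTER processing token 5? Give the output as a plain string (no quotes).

Token 1: literal('T'). Output: "T"
Token 2: literal('J'). Output: "TJ"
Token 3: literal('D'). Output: "TJD"
Token 4: backref(off=2, len=3) (overlapping!). Copied 'JDJ' from pos 1. Output: "TJDJDJ"
Token 5: backref(off=1, len=1). Copied 'J' from pos 5. Output: "TJDJDJJ"

Answer: TJDJDJJ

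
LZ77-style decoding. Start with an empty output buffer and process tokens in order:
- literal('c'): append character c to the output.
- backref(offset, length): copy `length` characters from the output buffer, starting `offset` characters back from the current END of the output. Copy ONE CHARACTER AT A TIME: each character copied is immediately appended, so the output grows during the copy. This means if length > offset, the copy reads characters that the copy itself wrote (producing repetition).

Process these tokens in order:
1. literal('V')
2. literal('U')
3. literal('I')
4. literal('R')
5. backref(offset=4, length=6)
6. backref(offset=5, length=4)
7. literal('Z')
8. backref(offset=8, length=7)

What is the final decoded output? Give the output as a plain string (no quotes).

Answer: VUIRVUIRVUUIRVZRVUUIRV

Derivation:
Token 1: literal('V'). Output: "V"
Token 2: literal('U'). Output: "VU"
Token 3: literal('I'). Output: "VUI"
Token 4: literal('R'). Output: "VUIR"
Token 5: backref(off=4, len=6) (overlapping!). Copied 'VUIRVU' from pos 0. Output: "VUIRVUIRVU"
Token 6: backref(off=5, len=4). Copied 'UIRV' from pos 5. Output: "VUIRVUIRVUUIRV"
Token 7: literal('Z'). Output: "VUIRVUIRVUUIRVZ"
Token 8: backref(off=8, len=7). Copied 'RVUUIRV' from pos 7. Output: "VUIRVUIRVUUIRVZRVUUIRV"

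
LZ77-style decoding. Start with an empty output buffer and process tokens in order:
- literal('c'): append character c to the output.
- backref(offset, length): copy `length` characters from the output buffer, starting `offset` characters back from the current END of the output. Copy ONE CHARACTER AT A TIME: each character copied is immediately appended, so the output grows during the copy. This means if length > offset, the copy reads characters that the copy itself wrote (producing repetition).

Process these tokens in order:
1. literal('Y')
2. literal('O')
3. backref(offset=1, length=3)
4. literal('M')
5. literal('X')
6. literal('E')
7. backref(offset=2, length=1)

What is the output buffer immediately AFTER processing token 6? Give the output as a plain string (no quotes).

Token 1: literal('Y'). Output: "Y"
Token 2: literal('O'). Output: "YO"
Token 3: backref(off=1, len=3) (overlapping!). Copied 'OOO' from pos 1. Output: "YOOOO"
Token 4: literal('M'). Output: "YOOOOM"
Token 5: literal('X'). Output: "YOOOOMX"
Token 6: literal('E'). Output: "YOOOOMXE"

Answer: YOOOOMXE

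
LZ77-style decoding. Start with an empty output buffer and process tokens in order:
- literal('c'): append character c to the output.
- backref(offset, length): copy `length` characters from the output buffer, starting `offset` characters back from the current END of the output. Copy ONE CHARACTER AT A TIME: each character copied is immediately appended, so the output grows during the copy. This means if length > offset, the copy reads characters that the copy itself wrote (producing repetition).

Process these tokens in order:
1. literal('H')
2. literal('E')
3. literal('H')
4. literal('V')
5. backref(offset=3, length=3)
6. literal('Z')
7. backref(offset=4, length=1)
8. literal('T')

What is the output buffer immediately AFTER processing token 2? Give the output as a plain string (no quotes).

Token 1: literal('H'). Output: "H"
Token 2: literal('E'). Output: "HE"

Answer: HE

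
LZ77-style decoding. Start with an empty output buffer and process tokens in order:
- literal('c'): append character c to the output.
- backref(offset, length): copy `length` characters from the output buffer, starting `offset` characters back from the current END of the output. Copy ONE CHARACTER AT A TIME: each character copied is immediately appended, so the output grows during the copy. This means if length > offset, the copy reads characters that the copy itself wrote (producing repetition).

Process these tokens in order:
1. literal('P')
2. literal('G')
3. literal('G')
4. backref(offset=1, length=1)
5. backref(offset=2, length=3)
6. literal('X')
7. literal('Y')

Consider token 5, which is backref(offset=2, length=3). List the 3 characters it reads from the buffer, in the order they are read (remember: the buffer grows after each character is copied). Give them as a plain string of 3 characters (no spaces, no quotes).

Token 1: literal('P'). Output: "P"
Token 2: literal('G'). Output: "PG"
Token 3: literal('G'). Output: "PGG"
Token 4: backref(off=1, len=1). Copied 'G' from pos 2. Output: "PGGG"
Token 5: backref(off=2, len=3). Buffer before: "PGGG" (len 4)
  byte 1: read out[2]='G', append. Buffer now: "PGGGG"
  byte 2: read out[3]='G', append. Buffer now: "PGGGGG"
  byte 3: read out[4]='G', append. Buffer now: "PGGGGGG"

Answer: GGG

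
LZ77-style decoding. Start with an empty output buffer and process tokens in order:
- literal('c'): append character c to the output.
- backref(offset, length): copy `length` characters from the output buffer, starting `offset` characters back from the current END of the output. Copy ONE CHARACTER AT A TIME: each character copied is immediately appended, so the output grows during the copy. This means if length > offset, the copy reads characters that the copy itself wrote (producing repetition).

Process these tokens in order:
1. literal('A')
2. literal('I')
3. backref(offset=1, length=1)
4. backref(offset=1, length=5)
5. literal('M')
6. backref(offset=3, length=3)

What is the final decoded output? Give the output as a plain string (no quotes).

Answer: AIIIIIIIMIIM

Derivation:
Token 1: literal('A'). Output: "A"
Token 2: literal('I'). Output: "AI"
Token 3: backref(off=1, len=1). Copied 'I' from pos 1. Output: "AII"
Token 4: backref(off=1, len=5) (overlapping!). Copied 'IIIII' from pos 2. Output: "AIIIIIII"
Token 5: literal('M'). Output: "AIIIIIIIM"
Token 6: backref(off=3, len=3). Copied 'IIM' from pos 6. Output: "AIIIIIIIMIIM"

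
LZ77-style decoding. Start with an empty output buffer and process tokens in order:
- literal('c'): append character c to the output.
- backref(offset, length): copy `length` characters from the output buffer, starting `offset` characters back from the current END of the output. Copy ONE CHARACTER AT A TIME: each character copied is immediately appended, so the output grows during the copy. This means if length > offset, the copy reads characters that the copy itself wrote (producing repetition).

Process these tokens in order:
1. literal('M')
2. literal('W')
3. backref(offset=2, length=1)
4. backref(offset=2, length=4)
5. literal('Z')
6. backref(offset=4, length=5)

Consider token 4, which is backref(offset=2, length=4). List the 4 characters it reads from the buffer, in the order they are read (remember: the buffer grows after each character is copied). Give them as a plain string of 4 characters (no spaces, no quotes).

Token 1: literal('M'). Output: "M"
Token 2: literal('W'). Output: "MW"
Token 3: backref(off=2, len=1). Copied 'M' from pos 0. Output: "MWM"
Token 4: backref(off=2, len=4). Buffer before: "MWM" (len 3)
  byte 1: read out[1]='W', append. Buffer now: "MWMW"
  byte 2: read out[2]='M', append. Buffer now: "MWMWM"
  byte 3: read out[3]='W', append. Buffer now: "MWMWMW"
  byte 4: read out[4]='M', append. Buffer now: "MWMWMWM"

Answer: WMWM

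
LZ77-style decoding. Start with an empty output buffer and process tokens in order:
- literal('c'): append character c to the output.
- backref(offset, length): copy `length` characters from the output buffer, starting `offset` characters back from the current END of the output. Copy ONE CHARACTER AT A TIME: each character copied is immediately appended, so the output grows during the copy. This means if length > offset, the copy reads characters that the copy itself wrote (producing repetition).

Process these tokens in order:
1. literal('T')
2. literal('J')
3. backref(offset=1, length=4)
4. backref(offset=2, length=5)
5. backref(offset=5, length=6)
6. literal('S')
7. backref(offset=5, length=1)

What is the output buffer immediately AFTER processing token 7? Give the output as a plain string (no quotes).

Answer: TJJJJJJJJJJJJJJJJSJ

Derivation:
Token 1: literal('T'). Output: "T"
Token 2: literal('J'). Output: "TJ"
Token 3: backref(off=1, len=4) (overlapping!). Copied 'JJJJ' from pos 1. Output: "TJJJJJ"
Token 4: backref(off=2, len=5) (overlapping!). Copied 'JJJJJ' from pos 4. Output: "TJJJJJJJJJJ"
Token 5: backref(off=5, len=6) (overlapping!). Copied 'JJJJJJ' from pos 6. Output: "TJJJJJJJJJJJJJJJJ"
Token 6: literal('S'). Output: "TJJJJJJJJJJJJJJJJS"
Token 7: backref(off=5, len=1). Copied 'J' from pos 13. Output: "TJJJJJJJJJJJJJJJJSJ"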